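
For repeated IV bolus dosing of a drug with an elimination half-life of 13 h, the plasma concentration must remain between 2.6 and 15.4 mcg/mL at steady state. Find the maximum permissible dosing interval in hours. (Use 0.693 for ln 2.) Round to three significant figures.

33.4 h

k = 0.693 / t½ = 0.693 / 13 = 0.05331 h⁻¹
Between IV bolus doses, concentration decays as C = C₀·e^(−kτ), so C_peak/C_trough = e^(kτ).
τ_max = ln(C_peak/C_trough) / k = ln(15.4/2.6) / 0.05331 = 1.779 / 0.05331 = 33.37 h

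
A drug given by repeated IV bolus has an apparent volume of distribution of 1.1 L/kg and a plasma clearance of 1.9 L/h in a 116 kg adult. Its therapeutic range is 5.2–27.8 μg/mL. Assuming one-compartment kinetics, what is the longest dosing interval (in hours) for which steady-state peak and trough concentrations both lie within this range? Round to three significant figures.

113 h

Vd = 1.1 L/kg × 116 kg = 127.6 L
k = CL / Vd = 1.900 / 127.6 = 0.01489 h⁻¹
Between IV bolus doses, concentration decays as C = C₀·e^(−kτ), so C_peak/C_trough = e^(kτ).
τ_max = ln(C_peak/C_trough) / k = ln(27.8/5.2) / 0.01489 = 1.676 / 0.01489 = 112.6 h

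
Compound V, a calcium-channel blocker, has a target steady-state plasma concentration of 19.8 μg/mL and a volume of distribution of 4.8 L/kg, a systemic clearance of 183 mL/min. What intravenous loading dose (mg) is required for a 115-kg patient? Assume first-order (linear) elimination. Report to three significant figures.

Vd(total) = 115 kg × 4.8 L/kg = 552.0 L
LD = Vd × C = 552.0 × 19.80 = 10930 mg

10900 mg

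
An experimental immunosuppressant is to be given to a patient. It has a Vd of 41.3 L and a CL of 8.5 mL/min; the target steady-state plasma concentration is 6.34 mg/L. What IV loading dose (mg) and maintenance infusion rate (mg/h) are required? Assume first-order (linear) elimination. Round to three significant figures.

(a) 262 mg; (b) 3.23 mg/h

LD = Vd · C_target = 41.30 × 6.34 = 261.8 mg
CL = 8.5 mL/min = 8.5 × 0.06 = 0.5100 L/h
Infusion rate = 0.5100 L/h × 6.34 mg/L = 3.233 mg/h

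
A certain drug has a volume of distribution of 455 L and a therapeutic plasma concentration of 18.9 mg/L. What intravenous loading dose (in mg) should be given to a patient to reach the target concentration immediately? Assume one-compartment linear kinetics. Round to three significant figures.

8600 mg

LD = Vd × C = 455.0 × 18.90 = 8600 mg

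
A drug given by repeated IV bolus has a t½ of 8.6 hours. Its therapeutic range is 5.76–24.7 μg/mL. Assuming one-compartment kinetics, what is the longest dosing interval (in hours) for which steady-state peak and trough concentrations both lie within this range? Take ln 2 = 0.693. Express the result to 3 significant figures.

18.1 h

k = 0.693 / t½ = 0.693 / 8.6 = 0.08058 h⁻¹
Between IV bolus doses, concentration decays as C = C₀·e^(−kτ), so C_peak/C_trough = e^(kτ).
τ_max = ln(C_peak/C_trough) / k = ln(24.7/5.76) / 0.08058 = 1.456 / 0.08058 = 18.07 h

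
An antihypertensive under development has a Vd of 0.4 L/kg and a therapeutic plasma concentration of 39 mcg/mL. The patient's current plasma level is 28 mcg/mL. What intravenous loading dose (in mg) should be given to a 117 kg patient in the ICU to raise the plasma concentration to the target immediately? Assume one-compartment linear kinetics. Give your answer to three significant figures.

515 mg

Vd = 0.4 L/kg × 117 kg = 46.80 L
Concentration deficit ΔC = 39 − 28 = 11.00 mg/L
LD = Vd × ΔC = 46.80 × 11.00 = 514.8 mg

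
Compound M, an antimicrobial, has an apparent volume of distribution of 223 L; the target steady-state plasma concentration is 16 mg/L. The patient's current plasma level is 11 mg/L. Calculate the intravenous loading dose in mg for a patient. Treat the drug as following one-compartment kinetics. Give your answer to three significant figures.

The loading dose fills Vd to the target concentration.
Concentration deficit ΔC = 16 − 11 = 5.000 mg/L
LD = Vd × ΔC = 223.0 × 5.000 = 1115 mg

1120 mg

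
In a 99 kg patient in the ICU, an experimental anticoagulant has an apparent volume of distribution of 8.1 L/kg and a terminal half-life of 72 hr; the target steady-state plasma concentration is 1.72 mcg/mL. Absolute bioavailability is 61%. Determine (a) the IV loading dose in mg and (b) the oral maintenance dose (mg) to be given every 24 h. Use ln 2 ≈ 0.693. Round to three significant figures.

(a) 1380 mg; (b) 522 mg

Vd = 8.1 L/kg × 99 kg = 801.9 L
LD = Vd × C = 801.9 × 1.72 = 1379 mg
CL = 0.693 × Vd / t½ = 0.693 × 801.9 / 72 = 7.718 L/h
D = CL × Css × τ / F = 7.718 × 1.72 × 24 / 0.61 = 522.3 mg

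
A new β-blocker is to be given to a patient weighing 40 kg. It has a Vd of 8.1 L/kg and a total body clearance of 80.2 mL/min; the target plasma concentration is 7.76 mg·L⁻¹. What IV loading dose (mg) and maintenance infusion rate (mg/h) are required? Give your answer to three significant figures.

Vd(total) = 40 kg × 8.1 L/kg = 324.0 L
LD = Vd · C_target = 324.0 × 7.76 = 2514 mg
CL = 80.2 mL/min = 80.2 × 0.06 = 4.812 L/h
Maintenance infusion rate = CL × Css = 4.812 × 7.76 = 37.34 mg/h

(a) 2510 mg; (b) 37.3 mg/h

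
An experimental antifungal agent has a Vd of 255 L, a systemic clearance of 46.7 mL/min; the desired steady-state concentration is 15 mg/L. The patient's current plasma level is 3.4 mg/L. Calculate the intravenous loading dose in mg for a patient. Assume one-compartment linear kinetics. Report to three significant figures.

2960 mg

Concentration deficit ΔC = 15 − 3.4 = 11.60 mg/L
LD = Vd × ΔC = 255.0 × 11.60 = 2958 mg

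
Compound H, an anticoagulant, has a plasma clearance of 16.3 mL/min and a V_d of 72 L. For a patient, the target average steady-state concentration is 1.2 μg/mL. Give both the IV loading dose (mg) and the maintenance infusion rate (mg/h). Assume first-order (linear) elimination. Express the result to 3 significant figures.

Loading dose = Vd × C = 72.00 × 1.2 = 86.40 mg
CL = 16.3 mL/min × 60/1000 = 0.9780 L/h
Maintenance infusion rate = CL × Css = 0.9780 × 1.2 = 1.174 mg/h

(a) 86.4 mg; (b) 1.17 mg/h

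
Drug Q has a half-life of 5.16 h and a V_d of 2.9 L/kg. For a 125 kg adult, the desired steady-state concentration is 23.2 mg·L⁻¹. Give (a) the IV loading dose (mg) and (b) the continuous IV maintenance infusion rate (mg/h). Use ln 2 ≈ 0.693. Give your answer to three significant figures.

Vd(total) = 125 kg × 2.9 L/kg = 362.5 L
LD = Vd × C = 362.5 × 23.2 = 8410 mg
CL = 0.693 × Vd / t½ = 0.693 × 362.5 / 5.16 = 48.68 L/h
Infusion rate = CL × Css = 48.68 × 23.2 = 1129 mg/h

(a) 8410 mg; (b) 1130 mg/h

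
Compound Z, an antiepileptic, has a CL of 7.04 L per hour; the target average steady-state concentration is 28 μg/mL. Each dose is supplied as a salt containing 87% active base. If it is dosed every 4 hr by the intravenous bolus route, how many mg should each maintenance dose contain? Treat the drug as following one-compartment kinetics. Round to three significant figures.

906 mg

At steady state, dose per interval replaces the amount cleared in that interval: S·D/τ = CL·Css.
D = CL × Css × τ / S = 7.040 × 28 × 4 / 0.87 = 906.3 mg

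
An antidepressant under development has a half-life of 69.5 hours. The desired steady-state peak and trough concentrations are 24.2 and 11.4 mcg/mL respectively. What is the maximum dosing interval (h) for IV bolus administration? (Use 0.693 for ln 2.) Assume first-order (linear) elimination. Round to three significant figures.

k = 0.693 / t½ = 0.693 / 69.5 = 0.009971 h⁻¹
Between IV bolus doses, concentration decays as C = C₀·e^(−kτ), so C_peak/C_trough = e^(kτ).
τ_max = ln(C_peak/C_trough) / k = ln(24.2/11.4) / 0.009971 = 0.7527 / 0.009971 = 75.49 h

75.5 h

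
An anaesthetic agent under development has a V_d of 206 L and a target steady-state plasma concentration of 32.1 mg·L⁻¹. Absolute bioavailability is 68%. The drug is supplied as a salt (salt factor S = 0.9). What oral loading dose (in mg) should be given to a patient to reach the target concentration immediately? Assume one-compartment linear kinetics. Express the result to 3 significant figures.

10800 mg

LD = Vd × C / F / S = 206.0 × 32.10 / 0.68 / 0.9 = 10800 mg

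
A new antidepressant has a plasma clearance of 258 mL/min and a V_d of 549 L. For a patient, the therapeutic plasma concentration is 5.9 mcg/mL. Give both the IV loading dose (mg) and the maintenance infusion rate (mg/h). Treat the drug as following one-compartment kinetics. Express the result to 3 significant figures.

(a) 3240 mg; (b) 91.3 mg/h

Loading: fill Vd to C_target → 549.0 L × 5.9 mg/L = 3239 mg
CL = 258 mL/min × 60/1000 = 15.48 L/h
Maintenance: replace elimination → rate = CL × Css = 15.48 × 5.9 = 91.33 mg/h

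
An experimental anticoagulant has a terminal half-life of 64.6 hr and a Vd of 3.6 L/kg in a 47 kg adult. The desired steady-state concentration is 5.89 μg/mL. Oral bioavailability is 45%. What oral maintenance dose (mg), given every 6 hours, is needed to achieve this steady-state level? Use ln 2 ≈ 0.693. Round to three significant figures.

143 mg

Vd(total) = 47 kg × 3.6 L/kg = 169.2 L
k = 0.693/64.6 = 0.01073 h⁻¹, so CL = k·Vd = 0.01073 × 169.2 = 1.816 L/h
D = CL × Css × τ / F = 1.816 × 5.89 × 6 / 0.45 = 142.6 mg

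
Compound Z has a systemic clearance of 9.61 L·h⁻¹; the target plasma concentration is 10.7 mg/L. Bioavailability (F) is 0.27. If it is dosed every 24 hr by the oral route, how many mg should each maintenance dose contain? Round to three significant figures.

9140 mg

D = CL × Css × τ / F = 9.610 × 10.7 × 24 / 0.27 = 9140 mg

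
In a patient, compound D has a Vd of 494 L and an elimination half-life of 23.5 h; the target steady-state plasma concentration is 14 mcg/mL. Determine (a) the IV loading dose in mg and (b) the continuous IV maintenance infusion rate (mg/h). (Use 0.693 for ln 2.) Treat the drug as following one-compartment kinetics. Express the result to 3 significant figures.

(a) 6920 mg; (b) 204 mg/h

LD = Vd × C = 494.0 × 14 = 6916 mg
CL = 0.693 × Vd / t½ = 0.693 × 494.0 / 23.5 = 14.57 L/h
Infusion rate = CL × Css = 14.57 × 14 = 204.0 mg/h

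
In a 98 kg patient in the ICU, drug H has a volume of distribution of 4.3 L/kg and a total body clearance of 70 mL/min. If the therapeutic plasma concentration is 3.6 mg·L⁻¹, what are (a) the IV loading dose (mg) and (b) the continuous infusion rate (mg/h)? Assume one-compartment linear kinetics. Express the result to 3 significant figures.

(a) 1520 mg; (b) 15.1 mg/h

Vd = 4.3 L/kg × 98 kg = 421.4 L
Loading dose = Vd × C = 421.4 × 3.6 = 1517 mg
CL = 70 mL/min = 70 × 0.06 = 4.200 L/h
Infusion rate = 4.200 L/h × 3.6 mg/L = 15.12 mg/h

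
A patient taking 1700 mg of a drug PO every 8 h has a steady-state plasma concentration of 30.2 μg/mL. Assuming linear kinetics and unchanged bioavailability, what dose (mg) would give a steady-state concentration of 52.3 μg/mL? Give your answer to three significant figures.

With linear kinetics, Css is proportional to dose rate (D/τ) at fixed clearance.
D₂ = D₁ × (Css,target / Css,current) = 1700 × 52.3/30.2 = 2944 mg

2940 mg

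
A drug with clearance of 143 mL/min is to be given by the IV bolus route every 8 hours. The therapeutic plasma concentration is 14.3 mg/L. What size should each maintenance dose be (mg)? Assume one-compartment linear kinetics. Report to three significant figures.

982 mg

CL = 143 mL/min = 143 × 0.06 = 8.580 L/h
At steady state, dose per interval replaces the amount cleared in that interval: D/τ = CL·Css.
D = CL × Css × τ = 8.580 × 14.3 × 8 = 981.6 mg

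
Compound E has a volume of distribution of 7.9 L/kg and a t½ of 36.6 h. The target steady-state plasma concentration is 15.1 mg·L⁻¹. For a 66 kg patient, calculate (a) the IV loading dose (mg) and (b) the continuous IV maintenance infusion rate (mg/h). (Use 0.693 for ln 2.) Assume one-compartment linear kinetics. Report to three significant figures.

Total Vd = 7.9 × 66 = 521.4 L
LD = Vd × C = 521.4 × 15.1 = 7873 mg
CL = 0.693 × Vd / t½ = 0.693 × 521.4 / 36.6 = 9.872 L/h
Infusion rate = CL × Css = 9.872 × 15.1 = 149.1 mg/h

(a) 7870 mg; (b) 149 mg/h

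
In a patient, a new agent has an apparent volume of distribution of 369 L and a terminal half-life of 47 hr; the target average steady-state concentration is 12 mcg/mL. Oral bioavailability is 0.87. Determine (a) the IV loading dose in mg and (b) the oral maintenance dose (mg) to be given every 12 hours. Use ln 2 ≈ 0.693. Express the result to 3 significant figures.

LD = Vd × C = 369.0 × 12 = 4428 mg
CL = 0.693 × Vd / t½ = 0.693 × 369.0 / 47 = 5.441 L/h
D = CL × Css × τ / F = 5.441 × 12 × 12 / 0.87 = 900.6 mg

(a) 4430 mg; (b) 901 mg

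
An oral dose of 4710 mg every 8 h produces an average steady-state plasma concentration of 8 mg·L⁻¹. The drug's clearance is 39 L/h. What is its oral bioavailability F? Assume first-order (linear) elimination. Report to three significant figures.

F·D/τ = CL·Css at steady state → F = CL·Css·τ / D.
F = 39 × 8 × 8 / 4710 = 0.530

0.530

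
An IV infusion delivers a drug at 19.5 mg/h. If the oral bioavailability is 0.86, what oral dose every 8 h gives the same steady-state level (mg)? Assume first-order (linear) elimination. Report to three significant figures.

To maintain the same Css, the systemic dosing rate must be unchanged: F·D/τ = infusion rate.
D = rate × τ / F = 19.5 × 8 / 0.86 = 181.4 mg

181 mg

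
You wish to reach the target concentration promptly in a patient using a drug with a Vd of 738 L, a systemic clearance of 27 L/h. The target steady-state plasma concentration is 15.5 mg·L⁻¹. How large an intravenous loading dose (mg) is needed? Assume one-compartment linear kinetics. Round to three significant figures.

11400 mg

Loading dose depends on Vd (not clearance): it fills the distribution volume.
LD = Vd × C = 738.0 × 15.50 = 11440 mg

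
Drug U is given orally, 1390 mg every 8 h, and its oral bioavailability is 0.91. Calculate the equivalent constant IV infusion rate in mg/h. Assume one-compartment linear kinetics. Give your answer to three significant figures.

Equivalent systemic input: infusion rate = F·D/τ.
Rate = 0.91 × 1390 / 8 = 158.1 mg/h

158 mg/h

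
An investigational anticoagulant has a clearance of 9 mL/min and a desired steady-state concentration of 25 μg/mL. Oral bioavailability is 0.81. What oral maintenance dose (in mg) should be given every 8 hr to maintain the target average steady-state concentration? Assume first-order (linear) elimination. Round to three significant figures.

Convert clearance: 9 mL/min × 60 min/h ÷ 1000 mL/L = 0.5400 L/h
At steady state, dose per interval replaces the amount cleared in that interval: F·D/τ = CL·Css.
D = CL × Css × τ / F = 0.5400 × 25 × 8 / 0.81 = 133.3 mg

133 mg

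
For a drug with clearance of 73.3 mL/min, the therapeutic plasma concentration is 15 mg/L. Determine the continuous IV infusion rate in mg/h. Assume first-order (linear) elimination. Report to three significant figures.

Convert clearance: 73.3 mL/min × 60 min/h ÷ 1000 mL/L = 4.398 L/h
Rate = CL × Css = 4.398 × 15 = 65.97 mg/h

66.0 mg/h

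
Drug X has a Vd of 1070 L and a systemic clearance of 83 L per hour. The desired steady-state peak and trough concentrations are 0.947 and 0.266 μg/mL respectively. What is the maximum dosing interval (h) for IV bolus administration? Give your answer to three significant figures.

k = CL / Vd = 83.00 / 1070 = 0.07757 h⁻¹
Between IV bolus doses, concentration decays as C = C₀·e^(−kτ), so C_peak/C_trough = e^(kτ).
τ_max = ln(C_peak/C_trough) / k = ln(0.947/0.266) / 0.07757 = 1.270 / 0.07757 = 16.37 h

16.4 h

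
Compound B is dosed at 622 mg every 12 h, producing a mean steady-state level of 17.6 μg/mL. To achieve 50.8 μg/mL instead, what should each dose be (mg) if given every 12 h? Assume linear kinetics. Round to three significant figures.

For first-order elimination, Css ∝ F·D/(CL·τ); F and CL are unchanged, so Css ∝ D/τ.
D₂ = D₁ × (Css,target / Css,current) = 622 × 50.8/17.6 = 1795 mg

1800 mg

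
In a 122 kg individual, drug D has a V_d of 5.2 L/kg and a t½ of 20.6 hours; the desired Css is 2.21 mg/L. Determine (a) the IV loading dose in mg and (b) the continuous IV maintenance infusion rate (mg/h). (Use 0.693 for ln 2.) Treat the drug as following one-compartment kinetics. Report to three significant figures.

Vd = 5.2 L/kg × 122 kg = 634.4 L
LD = Vd × C = 634.4 × 2.21 = 1402 mg
CL = 0.693 × Vd / t½ = 0.693 × 634.4 / 20.6 = 21.34 L/h
Infusion rate = CL × Css = 21.34 × 2.21 = 47.16 mg/h

(a) 1400 mg; (b) 47.2 mg/h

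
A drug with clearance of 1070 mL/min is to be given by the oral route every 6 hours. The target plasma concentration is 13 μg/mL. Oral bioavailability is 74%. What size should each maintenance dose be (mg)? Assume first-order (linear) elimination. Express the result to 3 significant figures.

Convert clearance: 1070 mL/min × 60 min/h ÷ 1000 mL/L = 64.20 L/h
D = CL × Css × τ / F = 64.20 × 13 × 6 / 0.74 = 6767 mg

6770 mg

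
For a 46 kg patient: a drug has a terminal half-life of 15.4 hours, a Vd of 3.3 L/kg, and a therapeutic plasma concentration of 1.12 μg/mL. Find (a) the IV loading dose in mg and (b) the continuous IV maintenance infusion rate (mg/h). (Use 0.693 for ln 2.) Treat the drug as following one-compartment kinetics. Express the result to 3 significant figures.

(a) 170 mg; (b) 7.65 mg/h

Vd = 3.3 L/kg × 46 kg = 151.8 L
LD = Vd × C = 151.8 × 1.12 = 170.0 mg
CL = 0.693 × Vd / t½ = 0.693 × 151.8 / 15.4 = 6.831 L/h
Infusion rate = CL × Css = 6.831 × 1.12 = 7.651 mg/h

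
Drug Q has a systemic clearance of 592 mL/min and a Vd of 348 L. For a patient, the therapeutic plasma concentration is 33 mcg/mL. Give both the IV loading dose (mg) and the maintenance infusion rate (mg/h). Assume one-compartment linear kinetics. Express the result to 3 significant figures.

LD = Vd · C_target = 348.0 × 33 = 11480 mg
CL = 592 mL/min × 60/1000 = 35.52 L/h
Maintenance: replace elimination → rate = CL × Css = 35.52 × 33 = 1172 mg/h

(a) 11500 mg; (b) 1170 mg/h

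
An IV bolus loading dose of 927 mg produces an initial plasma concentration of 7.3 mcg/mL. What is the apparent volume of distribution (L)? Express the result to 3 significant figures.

Immediately after an IV bolus, C₀ = Dose / Vd, so Vd = Dose / C₀.
Vd = 927 / 7.3 = 127.0 L

127 L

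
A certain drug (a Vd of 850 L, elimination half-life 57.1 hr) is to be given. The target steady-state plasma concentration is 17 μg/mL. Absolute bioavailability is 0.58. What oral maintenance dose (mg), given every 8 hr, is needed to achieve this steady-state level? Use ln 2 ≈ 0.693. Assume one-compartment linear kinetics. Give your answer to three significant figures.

CL = 0.693 × Vd / t½ = 0.693 × 850.0 / 57.1 = 10.32 L/h
D = CL × Css × τ / F = 10.32 × 17 × 8 / 0.58 = 2420 mg

2420 mg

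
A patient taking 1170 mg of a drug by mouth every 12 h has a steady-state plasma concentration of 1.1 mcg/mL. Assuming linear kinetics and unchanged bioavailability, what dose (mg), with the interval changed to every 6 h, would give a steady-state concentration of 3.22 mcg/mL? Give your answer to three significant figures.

1710 mg

With linear kinetics, Css is proportional to dose rate (D/τ) at fixed clearance.
D₂ = D₁ × (Css,target / Css,current) × (τ₂/τ₁) = 1170 × (3.22/1.1) × (6/12) = 1712 mg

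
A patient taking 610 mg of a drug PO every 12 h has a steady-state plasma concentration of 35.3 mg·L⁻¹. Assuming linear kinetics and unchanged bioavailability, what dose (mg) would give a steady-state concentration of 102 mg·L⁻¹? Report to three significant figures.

1760 mg

For first-order elimination, Css ∝ F·D/(CL·τ); F and CL are unchanged, so Css ∝ D/τ.
D₂ = D₁ × (Css,target / Css,current) = 610 × 102/35.3 = 1763 mg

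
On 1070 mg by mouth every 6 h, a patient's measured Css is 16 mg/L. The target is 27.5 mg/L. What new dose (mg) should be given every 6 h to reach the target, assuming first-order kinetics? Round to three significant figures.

1840 mg

For first-order elimination, Css ∝ F·D/(CL·τ); F and CL are unchanged, so Css ∝ D/τ.
D₂ = D₁ × (Css,target / Css,current) = 1070 × 27.5/16 = 1839 mg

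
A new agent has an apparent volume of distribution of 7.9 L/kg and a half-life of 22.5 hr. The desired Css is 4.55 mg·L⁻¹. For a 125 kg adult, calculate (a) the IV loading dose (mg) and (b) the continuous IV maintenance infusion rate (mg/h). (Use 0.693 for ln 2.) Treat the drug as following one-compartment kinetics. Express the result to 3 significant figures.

(a) 4490 mg; (b) 138 mg/h

Vd(total) = 125 kg × 7.9 L/kg = 987.5 L
LD = Vd × C = 987.5 × 4.55 = 4493 mg
CL = 0.693 × Vd / t½ = 0.693 × 987.5 / 22.5 = 30.42 L/h
Infusion rate = CL × Css = 30.42 × 4.55 = 138.4 mg/h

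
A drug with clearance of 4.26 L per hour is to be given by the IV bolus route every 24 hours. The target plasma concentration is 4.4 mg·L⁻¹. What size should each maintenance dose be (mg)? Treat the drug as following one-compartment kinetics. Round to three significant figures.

D = CL × Css × τ = 4.260 × 4.4 × 24 = 449.9 mg

450 mg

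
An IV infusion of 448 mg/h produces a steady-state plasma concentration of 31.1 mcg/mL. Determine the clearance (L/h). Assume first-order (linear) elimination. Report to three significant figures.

At steady state, infusion rate = CL × Css, so CL = rate / Css.
CL = 448 / 31.1 = 14.41 L/h

14.4 L/h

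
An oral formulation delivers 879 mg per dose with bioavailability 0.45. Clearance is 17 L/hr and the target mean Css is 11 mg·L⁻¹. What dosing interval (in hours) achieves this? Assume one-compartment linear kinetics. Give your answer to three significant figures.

2.12 h

F·D/τ = CL·Css → τ = F·D / (CL·Css).
τ = 0.45 × 879 / (17 × 11) = 2.115 h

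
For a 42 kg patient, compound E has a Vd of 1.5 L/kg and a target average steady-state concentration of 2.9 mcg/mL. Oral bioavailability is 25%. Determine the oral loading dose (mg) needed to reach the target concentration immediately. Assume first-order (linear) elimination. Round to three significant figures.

731 mg

Total Vd = 1.5 × 42 = 63.00 L
LD = Vd × C / F = 63.00 × 2.900 / 0.25 = 730.8 mg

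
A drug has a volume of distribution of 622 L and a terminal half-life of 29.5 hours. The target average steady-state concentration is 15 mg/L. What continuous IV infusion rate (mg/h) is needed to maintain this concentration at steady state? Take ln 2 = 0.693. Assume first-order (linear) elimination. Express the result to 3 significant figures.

219 mg/h

CL = ln 2 · Vd / t½ = 0.693 × 622.0 / 29.5 = 14.61 L/h
Infusion rate = CL × Css = 14.61 × 15 = 219.2 mg/h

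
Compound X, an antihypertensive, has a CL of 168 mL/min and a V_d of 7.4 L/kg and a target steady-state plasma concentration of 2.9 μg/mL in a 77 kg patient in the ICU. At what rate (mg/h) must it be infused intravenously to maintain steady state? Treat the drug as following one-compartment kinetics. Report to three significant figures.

CL = 168 mL/min × 60/1000 = 10.08 L/h
Infusion rate = CL · Css = 10.08 L/h × 2.9 mg/L = 29.23 mg/h

29.2 mg/h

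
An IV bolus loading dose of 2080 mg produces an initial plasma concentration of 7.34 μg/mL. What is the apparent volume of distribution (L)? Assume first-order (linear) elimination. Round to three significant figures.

283 L

Immediately after an IV bolus, C₀ = Dose / Vd, so Vd = Dose / C₀.
Vd = 2080 / 7.34 = 283.4 L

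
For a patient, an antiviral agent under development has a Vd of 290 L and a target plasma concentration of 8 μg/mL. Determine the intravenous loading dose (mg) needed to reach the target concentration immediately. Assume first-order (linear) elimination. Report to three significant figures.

2320 mg

LD = Vd × C = 290.0 × 8.000 = 2320 mg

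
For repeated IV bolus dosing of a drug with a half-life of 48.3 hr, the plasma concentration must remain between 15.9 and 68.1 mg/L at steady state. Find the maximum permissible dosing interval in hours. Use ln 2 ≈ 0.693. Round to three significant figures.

101 h

k = 0.693 / t½ = 0.693 / 48.3 = 0.01435 h⁻¹
Between IV bolus doses, concentration decays as C = C₀·e^(−kτ), so C_peak/C_trough = e^(kτ).
τ_max = ln(C_peak/C_trough) / k = ln(68.1/15.9) / 0.01435 = 1.455 / 0.01435 = 101.4 h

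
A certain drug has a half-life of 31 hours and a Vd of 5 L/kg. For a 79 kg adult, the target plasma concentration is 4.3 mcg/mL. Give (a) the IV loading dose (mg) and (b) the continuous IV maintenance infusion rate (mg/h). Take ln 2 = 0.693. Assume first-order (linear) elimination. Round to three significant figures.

Vd(total) = 79 kg × 5 L/kg = 395.0 L
LD = Vd × C = 395.0 × 4.3 = 1699 mg
CL = 0.693 × Vd / t½ = 0.693 × 395.0 / 31 = 8.830 L/h
Infusion rate = CL × Css = 8.830 × 4.3 = 37.97 mg/h

(a) 1700 mg; (b) 38.0 mg/h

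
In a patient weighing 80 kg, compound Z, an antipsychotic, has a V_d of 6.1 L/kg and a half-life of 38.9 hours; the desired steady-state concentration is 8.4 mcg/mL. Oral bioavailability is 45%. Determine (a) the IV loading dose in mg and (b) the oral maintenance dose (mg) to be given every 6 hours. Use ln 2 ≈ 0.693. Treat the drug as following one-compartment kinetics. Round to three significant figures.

Vd(total) = 80 kg × 6.1 L/kg = 488.0 L
LD = Vd × C = 488.0 × 8.4 = 4099 mg
CL = 0.693 × Vd / t½ = 0.693 × 488.0 / 38.9 = 8.694 L/h
D = CL × Css × τ / F = 8.694 × 8.4 × 6 / 0.45 = 973.7 mg

(a) 4100 mg; (b) 974 mg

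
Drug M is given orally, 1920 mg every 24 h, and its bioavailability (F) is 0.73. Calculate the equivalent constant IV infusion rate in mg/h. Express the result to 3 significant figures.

Equivalent systemic input: infusion rate = F·D/τ.
Rate = 0.73 × 1920 / 24 = 58.40 mg/h

58.4 mg/h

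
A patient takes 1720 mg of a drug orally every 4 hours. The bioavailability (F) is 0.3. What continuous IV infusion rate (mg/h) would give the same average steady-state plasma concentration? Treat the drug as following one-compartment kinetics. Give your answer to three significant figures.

Equivalent systemic input: infusion rate = F·D/τ.
Rate = 0.3 × 1720 / 4 = 129.0 mg/h

129 mg/h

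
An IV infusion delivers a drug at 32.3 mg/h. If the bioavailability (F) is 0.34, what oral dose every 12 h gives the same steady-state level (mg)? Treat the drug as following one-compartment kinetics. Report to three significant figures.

1140 mg

To maintain the same Css, the systemic dosing rate must be unchanged: F·D/τ = infusion rate.
D = rate × τ / F = 32.3 × 12 / 0.34 = 1140 mg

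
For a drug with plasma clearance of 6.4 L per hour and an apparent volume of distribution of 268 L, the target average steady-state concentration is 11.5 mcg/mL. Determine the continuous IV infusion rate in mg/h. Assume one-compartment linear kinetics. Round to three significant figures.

Infusion rate = CL · Css = 6.400 L/h × 11.5 mg/L = 73.60 mg/h

73.6 mg/h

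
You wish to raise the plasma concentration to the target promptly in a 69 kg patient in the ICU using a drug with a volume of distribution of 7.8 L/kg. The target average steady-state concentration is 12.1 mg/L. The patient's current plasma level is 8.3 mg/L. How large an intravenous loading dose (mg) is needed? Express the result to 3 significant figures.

2050 mg

Vd = 7.8 L/kg × 69 kg = 538.2 L
Concentration deficit ΔC = 12.1 − 8.3 = 3.800 mg/L
LD = Vd × ΔC = 538.2 × 3.800 = 2045 mg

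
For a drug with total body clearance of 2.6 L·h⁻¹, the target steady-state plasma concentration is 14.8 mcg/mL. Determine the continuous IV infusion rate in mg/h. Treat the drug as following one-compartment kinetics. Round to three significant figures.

At steady state, infusion rate equals elimination rate: rate in = CL × Css.
Rate = CL × Css = 2.600 × 14.8 = 38.48 mg/h

38.5 mg/h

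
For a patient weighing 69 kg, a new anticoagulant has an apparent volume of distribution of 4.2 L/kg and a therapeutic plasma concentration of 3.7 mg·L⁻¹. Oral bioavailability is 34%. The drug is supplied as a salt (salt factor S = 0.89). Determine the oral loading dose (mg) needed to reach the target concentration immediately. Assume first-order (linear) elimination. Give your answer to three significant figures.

Total Vd = 4.2 × 69 = 289.8 L
The loading dose fills Vd to the target concentration.
LD = Vd × C / F / S = 289.8 × 3.700 / 0.34 / 0.89 = 3543 mg

3540 mg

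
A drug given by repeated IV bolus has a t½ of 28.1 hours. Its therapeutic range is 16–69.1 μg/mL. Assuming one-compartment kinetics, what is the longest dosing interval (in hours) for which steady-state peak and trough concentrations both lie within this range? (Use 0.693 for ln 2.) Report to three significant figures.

59.3 h

k = 0.693 / t½ = 0.693 / 28.1 = 0.02466 h⁻¹
Between IV bolus doses, concentration decays as C = C₀·e^(−kτ), so C_peak/C_trough = e^(kτ).
τ_max = ln(C_peak/C_trough) / k = ln(69.1/16) / 0.02466 = 1.463 / 0.02466 = 59.33 h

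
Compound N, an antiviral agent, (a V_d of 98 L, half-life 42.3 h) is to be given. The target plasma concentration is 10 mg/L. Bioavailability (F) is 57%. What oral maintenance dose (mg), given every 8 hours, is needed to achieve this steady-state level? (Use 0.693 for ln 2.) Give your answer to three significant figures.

k = 0.693/42.3 = 0.01638 h⁻¹, so CL = k·Vd = 0.01638 × 98.00 = 1.605 L/h
D = CL × Css × τ / F = 1.605 × 10 × 8 / 0.57 = 225.3 mg

225 mg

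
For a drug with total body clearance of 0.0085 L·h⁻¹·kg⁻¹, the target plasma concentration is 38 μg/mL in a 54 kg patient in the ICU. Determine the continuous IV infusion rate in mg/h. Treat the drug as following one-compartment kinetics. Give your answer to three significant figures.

17.4 mg/h

CL = 0.0085 L·h⁻¹·kg⁻¹ × 54 kg = 0.4590 L/h
At steady state, infusion rate equals elimination rate: rate in = CL × Css.
R₀ = 0.4590 × 38 = 17.44 mg/h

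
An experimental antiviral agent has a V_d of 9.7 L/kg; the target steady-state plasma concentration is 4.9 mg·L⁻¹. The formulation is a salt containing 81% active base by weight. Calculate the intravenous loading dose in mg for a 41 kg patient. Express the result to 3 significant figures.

2410 mg

Vd = 9.7 L/kg × 41 kg = 397.7 L
LD = Vd × C / S = 397.7 × 4.900 / 0.81 = 2406 mg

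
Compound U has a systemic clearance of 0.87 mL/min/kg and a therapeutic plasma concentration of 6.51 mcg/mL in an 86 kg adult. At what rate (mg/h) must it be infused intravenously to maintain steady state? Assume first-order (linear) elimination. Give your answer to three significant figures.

CL = 0.87 mL/min/kg × 86 kg = 74.82 mL/min = 74.82 × 60/1000 = 4.489 L/h
At steady state, infusion rate equals elimination rate: rate in = CL × Css.
Infusion rate = CL · Css = 4.489 L/h × 6.51 mg/L = 29.22 mg/h

29.2 mg/h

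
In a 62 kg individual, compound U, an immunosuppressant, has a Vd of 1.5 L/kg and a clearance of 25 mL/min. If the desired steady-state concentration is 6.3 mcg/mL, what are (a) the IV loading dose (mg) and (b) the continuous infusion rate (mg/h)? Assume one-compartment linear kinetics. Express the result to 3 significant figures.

(a) 586 mg; (b) 9.45 mg/h

Vd(total) = 62 kg × 1.5 L/kg = 93.00 L
Loading dose = Vd × C = 93.00 × 6.3 = 585.9 mg
CL = 25 mL/min = 25 × 0.06 = 1.500 L/h
Infusion rate = 1.500 L/h × 6.3 mg/L = 9.450 mg/h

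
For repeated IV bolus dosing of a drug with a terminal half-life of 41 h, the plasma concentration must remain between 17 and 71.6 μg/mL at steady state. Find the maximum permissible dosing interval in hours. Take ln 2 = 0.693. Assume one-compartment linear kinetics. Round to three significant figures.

k = 0.693 / t½ = 0.693 / 41 = 0.01690 h⁻¹
Between IV bolus doses, concentration decays as C = C₀·e^(−kτ), so C_peak/C_trough = e^(kτ).
τ_max = ln(C_peak/C_trough) / k = ln(71.6/17) / 0.01690 = 1.438 / 0.01690 = 85.09 h

85.1 h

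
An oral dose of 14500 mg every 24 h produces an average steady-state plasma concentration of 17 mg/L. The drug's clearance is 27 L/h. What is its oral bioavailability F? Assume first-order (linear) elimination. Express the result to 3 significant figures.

F·D/τ = CL·Css at steady state → F = CL·Css·τ / D.
F = 27 × 17 × 24 / 14500 = 0.760

0.760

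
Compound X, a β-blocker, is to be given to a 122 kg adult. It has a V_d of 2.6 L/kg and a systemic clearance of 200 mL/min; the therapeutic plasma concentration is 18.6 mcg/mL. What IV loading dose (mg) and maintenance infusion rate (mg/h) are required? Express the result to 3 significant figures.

(a) 5900 mg; (b) 223 mg/h

Vd = 2.6 L/kg × 122 kg = 317.2 L
Loading: fill Vd to C_target → 317.2 L × 18.6 mg/L = 5900 mg
CL = 200 mL/min = 200 × 0.06 = 12.00 L/h
Infusion rate = 12.00 L/h × 18.6 mg/L = 223.2 mg/h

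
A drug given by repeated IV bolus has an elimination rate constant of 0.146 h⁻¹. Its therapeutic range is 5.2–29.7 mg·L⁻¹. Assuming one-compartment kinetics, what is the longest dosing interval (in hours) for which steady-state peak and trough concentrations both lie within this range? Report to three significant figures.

11.9 h

Between IV bolus doses, concentration decays as C = C₀·e^(−kτ), so C_peak/C_trough = e^(kτ).
τ_max = ln(C_peak/C_trough) / k = ln(29.7/5.2) / 0.1460 = 1.742 / 0.1460 = 11.93 h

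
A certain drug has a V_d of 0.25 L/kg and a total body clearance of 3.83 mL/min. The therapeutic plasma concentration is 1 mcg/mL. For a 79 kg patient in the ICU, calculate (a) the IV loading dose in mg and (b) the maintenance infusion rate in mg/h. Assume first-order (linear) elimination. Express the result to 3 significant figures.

(a) 19.8 mg; (b) 0.230 mg/h

Vd = 0.25 L/kg × 79 kg = 19.75 L
Loading: fill Vd to C_target → 19.75 L × 1 mg/L = 19.75 mg
CL = 3.83 mL/min × 60/1000 = 0.2298 L/h
Infusion rate = 0.2298 L/h × 1 mg/L = 0.2298 mg/h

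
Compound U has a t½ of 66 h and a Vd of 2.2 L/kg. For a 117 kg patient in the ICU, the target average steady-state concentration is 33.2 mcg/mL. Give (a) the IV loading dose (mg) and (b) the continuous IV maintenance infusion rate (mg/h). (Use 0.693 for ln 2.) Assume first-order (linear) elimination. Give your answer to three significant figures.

(a) 8550 mg; (b) 89.7 mg/h

Total Vd = 2.2 × 117 = 257.4 L
LD = Vd × C = 257.4 × 33.2 = 8546 mg
CL = 0.693 × Vd / t½ = 0.693 × 257.4 / 66 = 2.703 L/h
Infusion rate = CL × Css = 2.703 × 33.2 = 89.74 mg/h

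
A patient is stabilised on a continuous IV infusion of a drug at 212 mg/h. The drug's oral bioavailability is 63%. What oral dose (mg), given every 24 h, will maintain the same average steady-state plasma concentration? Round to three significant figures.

To maintain the same Css, the systemic dosing rate must be unchanged: F·D/τ = infusion rate.
D = rate × τ / F = 212 × 24 / 0.63 = 8076 mg

8080 mg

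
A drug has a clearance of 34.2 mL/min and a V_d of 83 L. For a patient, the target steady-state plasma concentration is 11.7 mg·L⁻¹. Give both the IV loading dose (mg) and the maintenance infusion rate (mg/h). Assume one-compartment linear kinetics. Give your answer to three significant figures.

(a) 971 mg; (b) 24.0 mg/h

LD = Vd · C_target = 83.00 × 11.7 = 971.1 mg
CL = 34.2 mL/min = 34.2 × 0.06 = 2.052 L/h
Maintenance: replace elimination → rate = CL × Css = 2.052 × 11.7 = 24.01 mg/h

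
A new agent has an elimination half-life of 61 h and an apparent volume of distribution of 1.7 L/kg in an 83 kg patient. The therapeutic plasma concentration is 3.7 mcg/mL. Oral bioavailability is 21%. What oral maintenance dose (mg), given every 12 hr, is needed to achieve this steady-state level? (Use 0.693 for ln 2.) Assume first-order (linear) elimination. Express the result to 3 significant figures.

339 mg

Total Vd = 1.7 × 83 = 141.1 L
CL = ln 2 · Vd / t½ = 0.693 × 141.1 / 61 = 1.603 L/h
D = CL × Css × τ / F = 1.603 × 3.7 × 12 / 0.21 = 338.9 mg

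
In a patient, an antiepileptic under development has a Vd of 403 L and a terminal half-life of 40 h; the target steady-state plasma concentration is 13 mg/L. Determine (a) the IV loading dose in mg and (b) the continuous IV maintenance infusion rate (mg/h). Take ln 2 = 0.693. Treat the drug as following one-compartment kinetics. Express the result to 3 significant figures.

LD = Vd × C = 403.0 × 13 = 5239 mg
CL = 0.693 × Vd / t½ = 0.693 × 403.0 / 40 = 6.982 L/h
Infusion rate = CL × Css = 6.982 × 13 = 90.77 mg/h

(a) 5240 mg; (b) 90.8 mg/h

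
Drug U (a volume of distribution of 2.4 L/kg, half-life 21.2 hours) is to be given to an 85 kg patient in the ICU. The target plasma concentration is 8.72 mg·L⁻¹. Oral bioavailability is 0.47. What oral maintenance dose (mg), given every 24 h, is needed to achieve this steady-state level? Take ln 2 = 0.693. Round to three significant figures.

Vd = 2.4 L/kg × 85 kg = 204.0 L
CL = ln 2 · Vd / t½ = 0.693 × 204.0 / 21.2 = 6.668 L/h
D = CL × Css × τ / F = 6.668 × 8.72 × 24 / 0.47 = 2969 mg

2970 mg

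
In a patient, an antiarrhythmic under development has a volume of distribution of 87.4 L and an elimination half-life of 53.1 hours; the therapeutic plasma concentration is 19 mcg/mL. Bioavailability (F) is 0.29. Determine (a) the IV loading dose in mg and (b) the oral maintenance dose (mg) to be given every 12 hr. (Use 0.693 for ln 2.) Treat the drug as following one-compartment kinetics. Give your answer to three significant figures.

(a) 1660 mg; (b) 897 mg

LD = Vd × C = 87.40 × 19 = 1661 mg
CL = 0.693 × Vd / t½ = 0.693 × 87.40 / 53.1 = 1.141 L/h
D = CL × Css × τ / F = 1.141 × 19 × 12 / 0.29 = 897.1 mg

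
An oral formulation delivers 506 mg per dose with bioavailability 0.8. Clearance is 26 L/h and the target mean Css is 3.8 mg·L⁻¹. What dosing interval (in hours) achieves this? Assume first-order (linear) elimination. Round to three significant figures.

F·D/τ = CL·Css → τ = F·D / (CL·Css).
τ = 0.8 × 506 / (26 × 3.8) = 4.097 h

4.10 h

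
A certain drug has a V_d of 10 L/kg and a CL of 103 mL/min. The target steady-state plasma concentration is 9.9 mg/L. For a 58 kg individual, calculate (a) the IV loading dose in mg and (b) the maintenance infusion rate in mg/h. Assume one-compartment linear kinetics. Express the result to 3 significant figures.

Vd(total) = 58 kg × 10 L/kg = 580.0 L
LD = Vd · C_target = 580.0 × 9.9 = 5742 mg
Convert clearance: 103 mL/min × 60 min/h ÷ 1000 mL/L = 6.180 L/h
Maintenance infusion rate = CL × Css = 6.180 × 9.9 = 61.18 mg/h

(a) 5740 mg; (b) 61.2 mg/h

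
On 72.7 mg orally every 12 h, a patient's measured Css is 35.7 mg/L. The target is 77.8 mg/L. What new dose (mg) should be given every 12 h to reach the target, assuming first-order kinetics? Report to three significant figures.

With linear kinetics, Css is proportional to dose rate (D/τ) at fixed clearance.
D₂ = D₁ × (Css,target / Css,current) = 72.7 × 77.8/35.7 = 158.4 mg

158 mg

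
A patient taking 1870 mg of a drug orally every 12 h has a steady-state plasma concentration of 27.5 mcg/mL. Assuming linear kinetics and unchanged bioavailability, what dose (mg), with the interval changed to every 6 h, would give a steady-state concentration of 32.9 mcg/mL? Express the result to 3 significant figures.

With linear kinetics, Css is proportional to dose rate (D/τ) at fixed clearance.
D₂ = D₁ × (Css,target / Css,current) × (τ₂/τ₁) = 1870 × (32.9/27.5) × (6/12) = 1119 mg

1120 mg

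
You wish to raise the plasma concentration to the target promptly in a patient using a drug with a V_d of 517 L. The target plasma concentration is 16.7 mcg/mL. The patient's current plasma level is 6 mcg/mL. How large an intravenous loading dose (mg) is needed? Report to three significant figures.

Concentration deficit ΔC = 16.7 − 6 = 10.70 mg/L
LD = Vd × ΔC = 517.0 × 10.70 = 5532 mg

5530 mg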